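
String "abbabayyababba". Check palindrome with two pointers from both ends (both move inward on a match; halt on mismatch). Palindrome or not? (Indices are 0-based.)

l=0 r=13: 'a'=='a', l++,r--
l=1 r=12: 'b'=='b', l++,r--
l=2 r=11: 'b'=='b', l++,r--
l=3 r=10: 'a'=='a', l++,r--
l=4 r=9: 'b'=='b', l++,r--
l=5 r=8: 'a'=='a', l++,r--
l=6 r=7: 'y'=='y', l++,r--

palindrome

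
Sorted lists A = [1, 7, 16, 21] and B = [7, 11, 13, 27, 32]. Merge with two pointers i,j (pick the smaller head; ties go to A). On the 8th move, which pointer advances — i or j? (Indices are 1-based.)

j

i=1 j=1: A[i]=1<=B[j]=7 take 1, i++
i=2 j=1: A[i]=7<=B[j]=7 take 7, i++
i=3 j=1: A[i]=16>B[j]=7 take 7, j++
i=3 j=2: A[i]=16>B[j]=11 take 11, j++
i=3 j=3: A[i]=16>B[j]=13 take 13, j++
i=3 j=4: A[i]=16<=B[j]=27 take 16, i++
i=4 j=4: A[i]=21<=B[j]=27 take 21, i++
i=5 j=4: A done, take B[j]=27, j++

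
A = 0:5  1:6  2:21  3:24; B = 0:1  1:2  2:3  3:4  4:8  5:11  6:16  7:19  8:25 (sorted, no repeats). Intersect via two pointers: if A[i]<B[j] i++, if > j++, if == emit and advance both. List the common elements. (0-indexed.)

i=0 j=0: 5>1, j++
i=0 j=1: 5>2, j++
i=0 j=2: 5>3, j++
i=0 j=3: 5>4, j++
i=0 j=4: 5<8, i++
i=1 j=4: 6<8, i++
i=2 j=4: 21>8, j++
i=2 j=5: 21>11, j++
i=2 j=6: 21>16, j++
i=2 j=7: 21>19, j++
i=2 j=8: 21<25, i++
i=3 j=8: 24<25, i++

intersection = []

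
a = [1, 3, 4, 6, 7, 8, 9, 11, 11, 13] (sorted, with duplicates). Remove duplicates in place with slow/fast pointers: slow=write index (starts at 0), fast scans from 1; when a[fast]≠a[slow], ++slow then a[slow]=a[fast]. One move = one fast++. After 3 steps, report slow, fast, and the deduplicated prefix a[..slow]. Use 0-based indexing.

slow=3, fast=4, prefix=[1, 3, 4, 6]

slow=0 fast=1: a[fast]=3≠a[slow]=1 write a[1]=3, slow++,fast++
slow=1 fast=2: a[fast]=4≠a[slow]=3 write a[2]=4, slow++,fast++
slow=2 fast=3: a[fast]=6≠a[slow]=4 write a[3]=6, slow++,fast++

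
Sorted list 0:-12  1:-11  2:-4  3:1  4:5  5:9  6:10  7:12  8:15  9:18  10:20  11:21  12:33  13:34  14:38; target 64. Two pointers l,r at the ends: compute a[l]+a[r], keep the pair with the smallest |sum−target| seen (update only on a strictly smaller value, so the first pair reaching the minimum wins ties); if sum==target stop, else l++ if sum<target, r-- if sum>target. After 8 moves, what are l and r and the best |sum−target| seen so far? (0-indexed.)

l=8, r=14, best |Δ|=14

l=0 r=14: -12+38=26 d=38 *, l++
l=1 r=14: -11+38=27 d=37 *, l++
l=2 r=14: -4+38=34 d=30 *, l++
l=3 r=14: 1+38=39 d=25 *, l++
l=4 r=14: 5+38=43 d=21 *, l++
l=5 r=14: 9+38=47 d=17 *, l++
l=6 r=14: 10+38=48 d=16 *, l++
l=7 r=14: 12+38=50 d=14 *, l++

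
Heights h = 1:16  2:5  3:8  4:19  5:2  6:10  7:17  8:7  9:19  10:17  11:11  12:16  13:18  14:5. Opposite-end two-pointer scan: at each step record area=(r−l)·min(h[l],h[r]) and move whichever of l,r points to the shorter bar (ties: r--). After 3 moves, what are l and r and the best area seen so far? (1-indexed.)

[1,14] min(16,5)*13=65 best=65 * → r--
[1,13] min(16,18)*12=192 best=192 * → l++
[2,13] min(5,18)*11=55 best=192 → l++

l=3, r=13, best area=192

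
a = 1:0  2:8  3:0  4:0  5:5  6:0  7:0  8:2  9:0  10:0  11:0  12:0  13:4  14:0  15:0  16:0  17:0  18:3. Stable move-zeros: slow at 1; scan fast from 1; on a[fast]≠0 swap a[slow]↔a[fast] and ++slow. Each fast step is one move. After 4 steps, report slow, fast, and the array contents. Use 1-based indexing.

(s=1,f=1) a[fast]=0 → fast++
(s=1,f=2) a[fast]=8≠0 swap→a[1]=8 → slow++,fast++
(s=2,f=3) a[fast]=0 → fast++
(s=2,f=4) a[fast]=0 → fast++

slow=2, fast=5, a=[8, 0, 0, 0, 5, 0, 0, 2, 0, 0, 0, 0, 4, 0, 0, 0, 0, 3]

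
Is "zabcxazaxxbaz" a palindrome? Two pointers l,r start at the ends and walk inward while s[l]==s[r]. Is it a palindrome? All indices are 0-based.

not a palindrome (mismatch at 3,9)

[0,12] 'z'=='z' → l++,r--
[1,11] 'a'=='a' → l++,r--
[2,10] 'b'=='b' → l++,r--
[3,9] 'c'!='x' → stop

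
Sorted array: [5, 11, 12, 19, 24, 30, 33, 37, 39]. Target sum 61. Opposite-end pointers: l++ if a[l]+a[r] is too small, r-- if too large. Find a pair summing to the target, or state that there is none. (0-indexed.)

(24, 37)

l=0 r=8: 5+39=44 <61, l++
l=1 r=8: 11+39=50 <61, l++
l=2 r=8: 12+39=51 <61, l++
l=3 r=8: 19+39=58 <61, l++
l=4 r=8: 24+39=63 >61, r--
l=4 r=7: 24+37=61, found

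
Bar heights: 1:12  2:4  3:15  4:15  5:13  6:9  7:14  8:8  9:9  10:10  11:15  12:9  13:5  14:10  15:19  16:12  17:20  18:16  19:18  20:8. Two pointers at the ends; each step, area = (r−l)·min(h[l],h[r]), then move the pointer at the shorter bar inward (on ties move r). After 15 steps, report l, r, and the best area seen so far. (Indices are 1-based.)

l=15, r=19, best area=240

[1,20] min(12,8)*19=152 best=152 * → r--
[1,19] min(12,18)*18=216 best=216 * → l++
[2,19] min(4,18)*17=68 best=216 → l++
[3,19] min(15,18)*16=240 best=240 * → l++
[4,19] min(15,18)*15=225 best=240 → l++
[5,19] min(13,18)*14=182 best=240 → l++
[6,19] min(9,18)*13=117 best=240 → l++
[7,19] min(14,18)*12=168 best=240 → l++
[8,19] min(8,18)*11=88 best=240 → l++
[9,19] min(9,18)*10=90 best=240 → l++
[10,19] min(10,18)*9=90 best=240 → l++
[11,19] min(15,18)*8=120 best=240 → l++
[12,19] min(9,18)*7=63 best=240 → l++
[13,19] min(5,18)*6=30 best=240 → l++
[14,19] min(10,18)*5=50 best=240 → l++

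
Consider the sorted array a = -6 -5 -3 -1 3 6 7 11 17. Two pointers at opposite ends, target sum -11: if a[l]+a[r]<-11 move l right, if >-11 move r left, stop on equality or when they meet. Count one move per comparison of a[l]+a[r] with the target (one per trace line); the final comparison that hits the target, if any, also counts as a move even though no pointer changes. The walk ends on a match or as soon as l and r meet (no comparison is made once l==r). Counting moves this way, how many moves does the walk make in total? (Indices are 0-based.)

8 moves

[0,8] -6+17=11 >-11 → r--
[0,7] -6+11=5 >-11 → r--
[0,6] -6+7=1 >-11 → r--
[0,5] -6+6=0 >-11 → r--
[0,4] -6+3=-3 >-11 → r--
[0,3] -6+-1=-7 >-11 → r--
[0,2] -6+-3=-9 >-11 → r--
[0,1] -6+-5=-11 → found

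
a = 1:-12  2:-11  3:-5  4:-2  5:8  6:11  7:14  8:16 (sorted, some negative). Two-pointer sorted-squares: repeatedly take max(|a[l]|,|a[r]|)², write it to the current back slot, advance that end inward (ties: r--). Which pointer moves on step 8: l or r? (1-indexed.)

l=1 r=8: |-12|<=|16| out[8]=256, r--
l=1 r=7: |-12|<=|14| out[7]=196, r--
l=1 r=6: |-12|>|11| out[6]=144, l++
l=2 r=6: |-11|<=|11| out[5]=121, r--
l=2 r=5: |-11|>|8| out[4]=121, l++
l=3 r=5: |-5|<=|8| out[3]=64, r--
l=3 r=4: |-5|>|-2| out[2]=25, l++
l=4 r=4: |-2|<=|-2| out[1]=4, r--

r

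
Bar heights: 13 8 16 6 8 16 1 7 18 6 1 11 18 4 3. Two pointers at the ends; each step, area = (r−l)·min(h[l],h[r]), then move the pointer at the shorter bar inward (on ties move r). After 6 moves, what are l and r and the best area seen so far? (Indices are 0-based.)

[0,14] min(13,3)*14=42 best=42 * → r--
[0,13] min(13,4)*13=52 best=52 * → r--
[0,12] min(13,18)*12=156 best=156 * → l++
[1,12] min(8,18)*11=88 best=156 → l++
[2,12] min(16,18)*10=160 best=160 * → l++
[3,12] min(6,18)*9=54 best=160 → l++

l=4, r=12, best area=160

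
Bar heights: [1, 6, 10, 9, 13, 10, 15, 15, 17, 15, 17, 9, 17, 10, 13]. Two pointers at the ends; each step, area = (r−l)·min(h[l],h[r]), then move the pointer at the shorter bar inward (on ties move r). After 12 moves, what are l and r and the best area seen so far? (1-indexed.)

l=9, r=11, best area=130

l=1 r=15: min(1,13)*14=14 best=14 *, l++
l=2 r=15: min(6,13)*13=78 best=78 *, l++
l=3 r=15: min(10,13)*12=120 best=120 *, l++
l=4 r=15: min(9,13)*11=99 best=120, l++
l=5 r=15: min(13,13)*10=130 best=130 *, r--
l=5 r=14: min(13,10)*9=90 best=130, r--
l=5 r=13: min(13,17)*8=104 best=130, l++
l=6 r=13: min(10,17)*7=70 best=130, l++
l=7 r=13: min(15,17)*6=90 best=130, l++
l=8 r=13: min(15,17)*5=75 best=130, l++
l=9 r=13: min(17,17)*4=68 best=130, r--
l=9 r=12: min(17,9)*3=27 best=130, r--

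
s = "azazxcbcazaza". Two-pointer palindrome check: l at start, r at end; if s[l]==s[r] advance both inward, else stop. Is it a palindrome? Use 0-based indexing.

not a palindrome (mismatch at 4,8)

l=0 r=12: 'a'=='a', l++,r--
l=1 r=11: 'z'=='z', l++,r--
l=2 r=10: 'a'=='a', l++,r--
l=3 r=9: 'z'=='z', l++,r--
l=4 r=8: 'x'!='a', stop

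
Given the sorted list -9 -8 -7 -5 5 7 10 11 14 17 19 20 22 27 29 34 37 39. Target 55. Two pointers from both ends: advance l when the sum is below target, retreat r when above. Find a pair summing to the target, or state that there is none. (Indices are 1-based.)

[1,18] -9+39=30 <55 → l++
[2,18] -8+39=31 <55 → l++
[3,18] -7+39=32 <55 → l++
[4,18] -5+39=34 <55 → l++
[5,18] 5+39=44 <55 → l++
[6,18] 7+39=46 <55 → l++
[7,18] 10+39=49 <55 → l++
[8,18] 11+39=50 <55 → l++
[9,18] 14+39=53 <55 → l++
[10,18] 17+39=56 >55 → r--
[10,17] 17+37=54 <55 → l++
[11,17] 19+37=56 >55 → r--
[11,16] 19+34=53 <55 → l++
[12,16] 20+34=54 <55 → l++
[13,16] 22+34=56 >55 → r--
[13,15] 22+29=51 <55 → l++
[14,15] 27+29=56 >55 → r--

no pair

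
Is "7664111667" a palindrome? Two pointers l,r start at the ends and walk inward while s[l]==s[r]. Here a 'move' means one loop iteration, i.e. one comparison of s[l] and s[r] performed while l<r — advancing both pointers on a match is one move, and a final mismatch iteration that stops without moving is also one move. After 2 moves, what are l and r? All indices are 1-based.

[1,10] '7'=='7' → l++,r--
[2,9] '6'=='6' → l++,r--

l=3, r=8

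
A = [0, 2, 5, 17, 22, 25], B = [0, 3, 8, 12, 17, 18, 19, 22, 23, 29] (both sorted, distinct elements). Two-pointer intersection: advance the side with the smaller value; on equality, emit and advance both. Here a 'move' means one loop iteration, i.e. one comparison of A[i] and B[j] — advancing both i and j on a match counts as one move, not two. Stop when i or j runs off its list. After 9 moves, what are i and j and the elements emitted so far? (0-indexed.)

i=4, j=7, emitted=[0, 17]

[i=0,j=0] 0==0 emit → i++,j++
[i=1,j=1] 2<3 → i++
[i=2,j=1] 5>3 → j++
[i=2,j=2] 5<8 → i++
[i=3,j=2] 17>8 → j++
[i=3,j=3] 17>12 → j++
[i=3,j=4] 17==17 emit → i++,j++
[i=4,j=5] 22>18 → j++
[i=4,j=6] 22>19 → j++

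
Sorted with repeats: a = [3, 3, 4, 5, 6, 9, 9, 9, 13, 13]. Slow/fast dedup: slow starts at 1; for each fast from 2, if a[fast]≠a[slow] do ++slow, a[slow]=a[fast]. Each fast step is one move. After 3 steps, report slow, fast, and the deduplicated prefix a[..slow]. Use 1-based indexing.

slow=3, fast=5, prefix=[3, 4, 5]

(s=1,f=2) a[fast]=3=a[slow] dup → fast++
(s=1,f=3) a[fast]=4≠a[slow]=3 write a[2]=4 → slow++,fast++
(s=2,f=4) a[fast]=5≠a[slow]=4 write a[3]=5 → slow++,fast++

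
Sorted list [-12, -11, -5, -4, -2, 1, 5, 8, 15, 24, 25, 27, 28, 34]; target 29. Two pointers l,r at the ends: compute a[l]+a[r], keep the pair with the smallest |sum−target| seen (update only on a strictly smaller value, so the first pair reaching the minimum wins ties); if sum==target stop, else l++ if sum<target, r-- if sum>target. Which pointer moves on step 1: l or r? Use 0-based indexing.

l

[0,13] -12+34=22 d=7 * → l++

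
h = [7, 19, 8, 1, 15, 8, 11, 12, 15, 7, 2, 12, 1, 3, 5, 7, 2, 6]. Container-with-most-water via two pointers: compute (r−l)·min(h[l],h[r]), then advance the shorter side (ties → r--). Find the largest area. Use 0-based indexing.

l=0 r=17: min(7,6)*17=102 best=102 *, r--
l=0 r=16: min(7,2)*16=32 best=102, r--
l=0 r=15: min(7,7)*15=105 best=105 *, r--
l=0 r=14: min(7,5)*14=70 best=105, r--
l=0 r=13: min(7,3)*13=39 best=105, r--
l=0 r=12: min(7,1)*12=12 best=105, r--
l=0 r=11: min(7,12)*11=77 best=105, l++
l=1 r=11: min(19,12)*10=120 best=120 *, r--
l=1 r=10: min(19,2)*9=18 best=120, r--
l=1 r=9: min(19,7)*8=56 best=120, r--
l=1 r=8: min(19,15)*7=105 best=120, r--
l=1 r=7: min(19,12)*6=72 best=120, r--
l=1 r=6: min(19,11)*5=55 best=120, r--
l=1 r=5: min(19,8)*4=32 best=120, r--
l=1 r=4: min(19,15)*3=45 best=120, r--
l=1 r=3: min(19,1)*2=2 best=120, r--
l=1 r=2: min(19,8)*1=8 best=120, r--

max area = 120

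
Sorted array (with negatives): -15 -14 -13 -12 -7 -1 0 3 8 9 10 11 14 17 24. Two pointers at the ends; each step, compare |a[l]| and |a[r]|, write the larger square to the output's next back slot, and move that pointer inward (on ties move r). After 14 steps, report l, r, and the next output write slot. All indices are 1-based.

[1,15] |-15|<=|24| out[15]=576 → r--
[1,14] |-15|<=|17| out[14]=289 → r--
[1,13] |-15|>|14| out[13]=225 → l++
[2,13] |-14|<=|14| out[12]=196 → r--
[2,12] |-14|>|11| out[11]=196 → l++
[3,12] |-13|>|11| out[10]=169 → l++
[4,12] |-12|>|11| out[9]=144 → l++
[5,12] |-7|<=|11| out[8]=121 → r--
[5,11] |-7|<=|10| out[7]=100 → r--
[5,10] |-7|<=|9| out[6]=81 → r--
[5,9] |-7|<=|8| out[5]=64 → r--
[5,8] |-7|>|3| out[4]=49 → l++
[6,8] |-1|<=|3| out[3]=9 → r--
[6,7] |-1|>|0| out[2]=1 → l++

l=7, r=7, next write slot=1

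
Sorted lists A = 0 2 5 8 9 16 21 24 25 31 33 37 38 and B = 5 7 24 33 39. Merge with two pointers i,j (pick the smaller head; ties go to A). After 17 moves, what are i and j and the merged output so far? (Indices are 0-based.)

i=13, j=4, merged so far=[0, 2, 5, 5, 7, 8, 9, 16, 21, 24, 24, 25, 31, 33, 33, 37, 38]

[i=0,j=0] A[i]=0<=B[j]=5 take 0 → i++
[i=1,j=0] A[i]=2<=B[j]=5 take 2 → i++
[i=2,j=0] A[i]=5<=B[j]=5 take 5 → i++
[i=3,j=0] A[i]=8>B[j]=5 take 5 → j++
[i=3,j=1] A[i]=8>B[j]=7 take 7 → j++
[i=3,j=2] A[i]=8<=B[j]=24 take 8 → i++
[i=4,j=2] A[i]=9<=B[j]=24 take 9 → i++
[i=5,j=2] A[i]=16<=B[j]=24 take 16 → i++
[i=6,j=2] A[i]=21<=B[j]=24 take 21 → i++
[i=7,j=2] A[i]=24<=B[j]=24 take 24 → i++
[i=8,j=2] A[i]=25>B[j]=24 take 24 → j++
[i=8,j=3] A[i]=25<=B[j]=33 take 25 → i++
[i=9,j=3] A[i]=31<=B[j]=33 take 31 → i++
[i=10,j=3] A[i]=33<=B[j]=33 take 33 → i++
[i=11,j=3] A[i]=37>B[j]=33 take 33 → j++
[i=11,j=4] A[i]=37<=B[j]=39 take 37 → i++
[i=12,j=4] A[i]=38<=B[j]=39 take 38 → i++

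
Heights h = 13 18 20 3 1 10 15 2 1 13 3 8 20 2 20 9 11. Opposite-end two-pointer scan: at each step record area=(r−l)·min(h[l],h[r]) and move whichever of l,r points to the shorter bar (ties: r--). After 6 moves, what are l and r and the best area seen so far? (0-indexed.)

l=2, r=12, best area=240

l=0 r=16: min(13,11)*16=176 best=176 *, r--
l=0 r=15: min(13,9)*15=135 best=176, r--
l=0 r=14: min(13,20)*14=182 best=182 *, l++
l=1 r=14: min(18,20)*13=234 best=234 *, l++
l=2 r=14: min(20,20)*12=240 best=240 *, r--
l=2 r=13: min(20,2)*11=22 best=240, r--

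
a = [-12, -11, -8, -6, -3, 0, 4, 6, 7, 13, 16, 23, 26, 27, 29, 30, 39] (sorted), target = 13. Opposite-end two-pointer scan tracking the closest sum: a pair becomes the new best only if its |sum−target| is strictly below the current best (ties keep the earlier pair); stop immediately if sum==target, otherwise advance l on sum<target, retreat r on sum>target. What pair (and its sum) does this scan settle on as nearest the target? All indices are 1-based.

pair (-3, 16) with sum 13 (|Δ|=0)

[1,17] -12+39=27 d=14 * → r--
[1,16] -12+30=18 d=5 * → r--
[1,15] -12+29=17 d=4 * → r--
[1,14] -12+27=15 d=2 * → r--
[1,13] -12+26=14 d=1 * → r--
[1,12] -12+23=11 d=2 → l++
[2,12] -11+23=12 d=1 → l++
[3,12] -8+23=15 d=2 → r--
[3,11] -8+16=8 d=5 → l++
[4,11] -6+16=10 d=3 → l++
[5,11] -3+16=13 d=0 * → stop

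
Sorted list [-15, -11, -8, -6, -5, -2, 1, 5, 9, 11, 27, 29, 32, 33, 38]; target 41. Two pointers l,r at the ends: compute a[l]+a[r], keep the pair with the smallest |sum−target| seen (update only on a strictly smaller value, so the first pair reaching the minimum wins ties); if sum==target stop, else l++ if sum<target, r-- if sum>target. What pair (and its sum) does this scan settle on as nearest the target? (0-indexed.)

pair (9, 32) with sum 41 (|Δ|=0)

[0,14] -15+38=23 d=18 * → l++
[1,14] -11+38=27 d=14 * → l++
[2,14] -8+38=30 d=11 * → l++
[3,14] -6+38=32 d=9 * → l++
[4,14] -5+38=33 d=8 * → l++
[5,14] -2+38=36 d=5 * → l++
[6,14] 1+38=39 d=2 * → l++
[7,14] 5+38=43 d=2 → r--
[7,13] 5+33=38 d=3 → l++
[8,13] 9+33=42 d=1 * → r--
[8,12] 9+32=41 d=0 * → stop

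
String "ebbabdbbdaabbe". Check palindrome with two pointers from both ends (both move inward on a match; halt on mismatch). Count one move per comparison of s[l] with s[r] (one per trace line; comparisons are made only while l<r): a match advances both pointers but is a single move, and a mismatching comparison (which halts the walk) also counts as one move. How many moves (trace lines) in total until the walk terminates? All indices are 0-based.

5 moves

l=0 r=13: 'e'=='e', l++,r--
l=1 r=12: 'b'=='b', l++,r--
l=2 r=11: 'b'=='b', l++,r--
l=3 r=10: 'a'=='a', l++,r--
l=4 r=9: 'b'!='a', stop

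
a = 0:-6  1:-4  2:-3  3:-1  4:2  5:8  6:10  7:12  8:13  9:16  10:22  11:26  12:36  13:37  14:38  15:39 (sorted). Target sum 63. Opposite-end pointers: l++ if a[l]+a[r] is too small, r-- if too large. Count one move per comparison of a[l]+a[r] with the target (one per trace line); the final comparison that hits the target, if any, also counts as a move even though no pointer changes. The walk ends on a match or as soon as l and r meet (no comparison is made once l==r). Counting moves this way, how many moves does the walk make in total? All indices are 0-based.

14 moves

l=0 r=15: -6+39=33 <63, l++
l=1 r=15: -4+39=35 <63, l++
l=2 r=15: -3+39=36 <63, l++
l=3 r=15: -1+39=38 <63, l++
l=4 r=15: 2+39=41 <63, l++
l=5 r=15: 8+39=47 <63, l++
l=6 r=15: 10+39=49 <63, l++
l=7 r=15: 12+39=51 <63, l++
l=8 r=15: 13+39=52 <63, l++
l=9 r=15: 16+39=55 <63, l++
l=10 r=15: 22+39=61 <63, l++
l=11 r=15: 26+39=65 >63, r--
l=11 r=14: 26+38=64 >63, r--
l=11 r=13: 26+37=63, found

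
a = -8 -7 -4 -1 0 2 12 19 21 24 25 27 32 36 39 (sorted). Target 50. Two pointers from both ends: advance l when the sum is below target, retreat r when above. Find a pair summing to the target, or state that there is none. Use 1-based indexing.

l=1 r=15: -8+39=31 <50, l++
l=2 r=15: -7+39=32 <50, l++
l=3 r=15: -4+39=35 <50, l++
l=4 r=15: -1+39=38 <50, l++
l=5 r=15: 0+39=39 <50, l++
l=6 r=15: 2+39=41 <50, l++
l=7 r=15: 12+39=51 >50, r--
l=7 r=14: 12+36=48 <50, l++
l=8 r=14: 19+36=55 >50, r--
l=8 r=13: 19+32=51 >50, r--
l=8 r=12: 19+27=46 <50, l++
l=9 r=12: 21+27=48 <50, l++
l=10 r=12: 24+27=51 >50, r--
l=10 r=11: 24+25=49 <50, l++

no pair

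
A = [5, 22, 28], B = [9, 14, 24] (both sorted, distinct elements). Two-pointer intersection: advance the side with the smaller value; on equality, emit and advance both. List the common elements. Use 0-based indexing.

intersection = []

[i=0,j=0] 5<9 → i++
[i=1,j=0] 22>9 → j++
[i=1,j=1] 22>14 → j++
[i=1,j=2] 22<24 → i++
[i=2,j=2] 28>24 → j++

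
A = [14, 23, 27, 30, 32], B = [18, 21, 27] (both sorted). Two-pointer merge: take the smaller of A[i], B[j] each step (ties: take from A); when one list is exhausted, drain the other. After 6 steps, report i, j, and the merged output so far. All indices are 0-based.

[i=0,j=0] A[i]=14<=B[j]=18 take 14 → i++
[i=1,j=0] A[i]=23>B[j]=18 take 18 → j++
[i=1,j=1] A[i]=23>B[j]=21 take 21 → j++
[i=1,j=2] A[i]=23<=B[j]=27 take 23 → i++
[i=2,j=2] A[i]=27<=B[j]=27 take 27 → i++
[i=3,j=2] A[i]=30>B[j]=27 take 27 → j++

i=3, j=3, merged so far=[14, 18, 21, 23, 27, 27]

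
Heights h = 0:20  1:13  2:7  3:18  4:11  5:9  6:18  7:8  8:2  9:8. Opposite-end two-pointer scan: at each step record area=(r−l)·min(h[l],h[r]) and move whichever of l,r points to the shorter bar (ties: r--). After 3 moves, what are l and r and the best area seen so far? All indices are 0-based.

[0,9] min(20,8)*9=72 best=72 * → r--
[0,8] min(20,2)*8=16 best=72 → r--
[0,7] min(20,8)*7=56 best=72 → r--

l=0, r=6, best area=72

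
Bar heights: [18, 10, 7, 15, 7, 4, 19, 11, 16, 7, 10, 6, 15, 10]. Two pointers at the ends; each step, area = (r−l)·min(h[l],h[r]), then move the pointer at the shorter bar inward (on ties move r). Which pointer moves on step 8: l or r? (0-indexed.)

l

l=0 r=13: min(18,10)*13=130 best=130 *, r--
l=0 r=12: min(18,15)*12=180 best=180 *, r--
l=0 r=11: min(18,6)*11=66 best=180, r--
l=0 r=10: min(18,10)*10=100 best=180, r--
l=0 r=9: min(18,7)*9=63 best=180, r--
l=0 r=8: min(18,16)*8=128 best=180, r--
l=0 r=7: min(18,11)*7=77 best=180, r--
l=0 r=6: min(18,19)*6=108 best=180, l++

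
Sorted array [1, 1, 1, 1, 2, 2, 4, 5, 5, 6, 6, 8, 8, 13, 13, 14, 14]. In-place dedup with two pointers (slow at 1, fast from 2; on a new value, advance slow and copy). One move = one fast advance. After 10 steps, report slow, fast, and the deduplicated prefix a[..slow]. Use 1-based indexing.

slow=1 fast=2: a[fast]=1=a[slow] dup, fast++
slow=1 fast=3: a[fast]=1=a[slow] dup, fast++
slow=1 fast=4: a[fast]=1=a[slow] dup, fast++
slow=1 fast=5: a[fast]=2≠a[slow]=1 write a[2]=2, slow++,fast++
slow=2 fast=6: a[fast]=2=a[slow] dup, fast++
slow=2 fast=7: a[fast]=4≠a[slow]=2 write a[3]=4, slow++,fast++
slow=3 fast=8: a[fast]=5≠a[slow]=4 write a[4]=5, slow++,fast++
slow=4 fast=9: a[fast]=5=a[slow] dup, fast++
slow=4 fast=10: a[fast]=6≠a[slow]=5 write a[5]=6, slow++,fast++
slow=5 fast=11: a[fast]=6=a[slow] dup, fast++

slow=5, fast=12, prefix=[1, 2, 4, 5, 6]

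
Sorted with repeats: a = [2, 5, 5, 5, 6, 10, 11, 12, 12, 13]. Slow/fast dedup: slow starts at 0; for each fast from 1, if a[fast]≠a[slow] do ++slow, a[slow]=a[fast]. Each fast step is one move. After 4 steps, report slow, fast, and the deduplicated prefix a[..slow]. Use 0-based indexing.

slow=2, fast=5, prefix=[2, 5, 6]

(s=0,f=1) a[fast]=5≠a[slow]=2 write a[1]=5 → slow++,fast++
(s=1,f=2) a[fast]=5=a[slow] dup → fast++
(s=1,f=3) a[fast]=5=a[slow] dup → fast++
(s=1,f=4) a[fast]=6≠a[slow]=5 write a[2]=6 → slow++,fast++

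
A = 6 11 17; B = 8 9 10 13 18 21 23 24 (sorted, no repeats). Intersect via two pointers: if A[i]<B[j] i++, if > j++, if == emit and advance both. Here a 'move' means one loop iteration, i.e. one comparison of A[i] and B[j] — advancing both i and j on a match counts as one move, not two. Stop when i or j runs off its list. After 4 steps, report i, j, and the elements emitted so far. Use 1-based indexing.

i=2, j=4, emitted=[]

i=1 j=1: 6<8, i++
i=2 j=1: 11>8, j++
i=2 j=2: 11>9, j++
i=2 j=3: 11>10, j++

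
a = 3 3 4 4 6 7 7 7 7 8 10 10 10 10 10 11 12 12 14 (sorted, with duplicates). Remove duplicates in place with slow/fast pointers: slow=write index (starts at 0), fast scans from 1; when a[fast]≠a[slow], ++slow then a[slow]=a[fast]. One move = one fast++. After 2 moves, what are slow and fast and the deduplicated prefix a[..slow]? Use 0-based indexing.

slow=1, fast=3, prefix=[3, 4]

slow=0 fast=1: a[fast]=3=a[slow] dup, fast++
slow=0 fast=2: a[fast]=4≠a[slow]=3 write a[1]=4, slow++,fast++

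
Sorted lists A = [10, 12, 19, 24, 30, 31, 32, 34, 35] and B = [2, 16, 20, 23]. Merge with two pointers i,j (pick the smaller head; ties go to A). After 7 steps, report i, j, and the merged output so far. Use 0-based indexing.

i=3, j=4, merged so far=[2, 10, 12, 16, 19, 20, 23]

i=0 j=0: A[i]=10>B[j]=2 take 2, j++
i=0 j=1: A[i]=10<=B[j]=16 take 10, i++
i=1 j=1: A[i]=12<=B[j]=16 take 12, i++
i=2 j=1: A[i]=19>B[j]=16 take 16, j++
i=2 j=2: A[i]=19<=B[j]=20 take 19, i++
i=3 j=2: A[i]=24>B[j]=20 take 20, j++
i=3 j=3: A[i]=24>B[j]=23 take 23, j++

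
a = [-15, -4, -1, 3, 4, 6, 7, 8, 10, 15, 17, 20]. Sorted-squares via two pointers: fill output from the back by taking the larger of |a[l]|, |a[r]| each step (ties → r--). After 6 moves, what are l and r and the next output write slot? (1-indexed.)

l=1 r=12: |-15|<=|20| out[12]=400, r--
l=1 r=11: |-15|<=|17| out[11]=289, r--
l=1 r=10: |-15|<=|15| out[10]=225, r--
l=1 r=9: |-15|>|10| out[9]=225, l++
l=2 r=9: |-4|<=|10| out[8]=100, r--
l=2 r=8: |-4|<=|8| out[7]=64, r--

l=2, r=7, next write slot=6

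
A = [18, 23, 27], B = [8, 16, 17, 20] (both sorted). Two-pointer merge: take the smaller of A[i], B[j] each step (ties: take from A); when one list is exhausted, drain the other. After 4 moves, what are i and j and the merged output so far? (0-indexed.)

[i=0,j=0] A[i]=18>B[j]=8 take 8 → j++
[i=0,j=1] A[i]=18>B[j]=16 take 16 → j++
[i=0,j=2] A[i]=18>B[j]=17 take 17 → j++
[i=0,j=3] A[i]=18<=B[j]=20 take 18 → i++

i=1, j=3, merged so far=[8, 16, 17, 18]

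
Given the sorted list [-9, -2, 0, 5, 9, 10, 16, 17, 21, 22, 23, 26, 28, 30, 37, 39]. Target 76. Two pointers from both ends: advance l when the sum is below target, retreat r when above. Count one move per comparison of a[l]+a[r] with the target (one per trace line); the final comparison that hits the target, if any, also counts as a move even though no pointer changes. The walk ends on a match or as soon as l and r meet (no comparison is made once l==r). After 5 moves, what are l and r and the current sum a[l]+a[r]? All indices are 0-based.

l=5, r=15, sum=49

[0,15] -9+39=30 <76 → l++
[1,15] -2+39=37 <76 → l++
[2,15] 0+39=39 <76 → l++
[3,15] 5+39=44 <76 → l++
[4,15] 9+39=48 <76 → l++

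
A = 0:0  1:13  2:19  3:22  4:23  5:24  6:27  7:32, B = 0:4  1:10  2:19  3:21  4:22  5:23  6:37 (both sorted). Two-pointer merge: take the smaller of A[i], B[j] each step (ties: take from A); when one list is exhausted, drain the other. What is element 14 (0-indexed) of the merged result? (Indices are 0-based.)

merged[14] = 37

i=0 j=0: A[i]=0<=B[j]=4 take 0, i++
i=1 j=0: A[i]=13>B[j]=4 take 4, j++
i=1 j=1: A[i]=13>B[j]=10 take 10, j++
i=1 j=2: A[i]=13<=B[j]=19 take 13, i++
i=2 j=2: A[i]=19<=B[j]=19 take 19, i++
i=3 j=2: A[i]=22>B[j]=19 take 19, j++
i=3 j=3: A[i]=22>B[j]=21 take 21, j++
i=3 j=4: A[i]=22<=B[j]=22 take 22, i++
i=4 j=4: A[i]=23>B[j]=22 take 22, j++
i=4 j=5: A[i]=23<=B[j]=23 take 23, i++
i=5 j=5: A[i]=24>B[j]=23 take 23, j++
i=5 j=6: A[i]=24<=B[j]=37 take 24, i++
i=6 j=6: A[i]=27<=B[j]=37 take 27, i++
i=7 j=6: A[i]=32<=B[j]=37 take 32, i++
i=8 j=6: A done, take B[j]=37, j++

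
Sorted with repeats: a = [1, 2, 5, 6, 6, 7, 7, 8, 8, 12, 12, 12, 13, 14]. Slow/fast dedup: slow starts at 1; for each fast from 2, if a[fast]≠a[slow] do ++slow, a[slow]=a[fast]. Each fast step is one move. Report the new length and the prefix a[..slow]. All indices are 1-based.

length 9; prefix = [1, 2, 5, 6, 7, 8, 12, 13, 14]

(s=1,f=2) a[fast]=2≠a[slow]=1 write a[2]=2 → slow++,fast++
(s=2,f=3) a[fast]=5≠a[slow]=2 write a[3]=5 → slow++,fast++
(s=3,f=4) a[fast]=6≠a[slow]=5 write a[4]=6 → slow++,fast++
(s=4,f=5) a[fast]=6=a[slow] dup → fast++
(s=4,f=6) a[fast]=7≠a[slow]=6 write a[5]=7 → slow++,fast++
(s=5,f=7) a[fast]=7=a[slow] dup → fast++
(s=5,f=8) a[fast]=8≠a[slow]=7 write a[6]=8 → slow++,fast++
(s=6,f=9) a[fast]=8=a[slow] dup → fast++
(s=6,f=10) a[fast]=12≠a[slow]=8 write a[7]=12 → slow++,fast++
(s=7,f=11) a[fast]=12=a[slow] dup → fast++
(s=7,f=12) a[fast]=12=a[slow] dup → fast++
(s=7,f=13) a[fast]=13≠a[slow]=12 write a[8]=13 → slow++,fast++
(s=8,f=14) a[fast]=14≠a[slow]=13 write a[9]=14 → slow++,fast++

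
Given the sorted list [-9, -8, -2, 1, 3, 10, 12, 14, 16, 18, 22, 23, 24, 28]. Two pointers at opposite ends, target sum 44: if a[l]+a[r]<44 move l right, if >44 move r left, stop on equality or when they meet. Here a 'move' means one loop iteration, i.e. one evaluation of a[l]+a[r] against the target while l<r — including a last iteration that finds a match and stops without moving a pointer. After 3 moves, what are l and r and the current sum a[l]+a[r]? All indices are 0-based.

l=0 r=13: -9+28=19 <44, l++
l=1 r=13: -8+28=20 <44, l++
l=2 r=13: -2+28=26 <44, l++

l=3, r=13, sum=29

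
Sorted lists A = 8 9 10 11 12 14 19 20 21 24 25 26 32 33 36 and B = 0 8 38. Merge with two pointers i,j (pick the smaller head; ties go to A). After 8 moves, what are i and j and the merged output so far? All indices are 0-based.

i=0 j=0: A[i]=8>B[j]=0 take 0, j++
i=0 j=1: A[i]=8<=B[j]=8 take 8, i++
i=1 j=1: A[i]=9>B[j]=8 take 8, j++
i=1 j=2: A[i]=9<=B[j]=38 take 9, i++
i=2 j=2: A[i]=10<=B[j]=38 take 10, i++
i=3 j=2: A[i]=11<=B[j]=38 take 11, i++
i=4 j=2: A[i]=12<=B[j]=38 take 12, i++
i=5 j=2: A[i]=14<=B[j]=38 take 14, i++

i=6, j=2, merged so far=[0, 8, 8, 9, 10, 11, 12, 14]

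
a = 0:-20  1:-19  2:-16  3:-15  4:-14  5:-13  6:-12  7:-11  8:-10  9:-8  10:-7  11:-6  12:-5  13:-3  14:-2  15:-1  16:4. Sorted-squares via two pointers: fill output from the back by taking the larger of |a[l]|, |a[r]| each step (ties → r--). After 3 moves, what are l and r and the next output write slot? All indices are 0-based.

[0,16] |-20|>|4| out[16]=400 → l++
[1,16] |-19|>|4| out[15]=361 → l++
[2,16] |-16|>|4| out[14]=256 → l++

l=3, r=16, next write slot=13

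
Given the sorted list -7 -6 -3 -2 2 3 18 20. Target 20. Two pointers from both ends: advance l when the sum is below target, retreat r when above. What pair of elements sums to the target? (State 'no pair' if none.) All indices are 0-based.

l=0 r=7: -7+20=13 <20, l++
l=1 r=7: -6+20=14 <20, l++
l=2 r=7: -3+20=17 <20, l++
l=3 r=7: -2+20=18 <20, l++
l=4 r=7: 2+20=22 >20, r--
l=4 r=6: 2+18=20, found

(2, 18)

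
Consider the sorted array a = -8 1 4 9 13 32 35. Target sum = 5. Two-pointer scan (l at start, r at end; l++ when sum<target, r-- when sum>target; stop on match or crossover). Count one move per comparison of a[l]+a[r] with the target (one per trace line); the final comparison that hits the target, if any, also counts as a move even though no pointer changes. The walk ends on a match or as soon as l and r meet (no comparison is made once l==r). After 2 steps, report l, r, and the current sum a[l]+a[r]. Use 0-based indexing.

l=0 r=6: -8+35=27 >5, r--
l=0 r=5: -8+32=24 >5, r--

l=0, r=4, sum=5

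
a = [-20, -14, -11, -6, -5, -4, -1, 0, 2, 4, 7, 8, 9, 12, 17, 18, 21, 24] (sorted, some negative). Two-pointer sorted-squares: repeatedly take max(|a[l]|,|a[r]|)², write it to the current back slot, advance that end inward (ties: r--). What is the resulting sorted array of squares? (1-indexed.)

[0, 1, 4, 16, 16, 25, 36, 49, 64, 81, 121, 144, 196, 289, 324, 400, 441, 576]

[1,18] |-20|<=|24| out[18]=576 → r--
[1,17] |-20|<=|21| out[17]=441 → r--
[1,16] |-20|>|18| out[16]=400 → l++
[2,16] |-14|<=|18| out[15]=324 → r--
[2,15] |-14|<=|17| out[14]=289 → r--
[2,14] |-14|>|12| out[13]=196 → l++
[3,14] |-11|<=|12| out[12]=144 → r--
[3,13] |-11|>|9| out[11]=121 → l++
[4,13] |-6|<=|9| out[10]=81 → r--
[4,12] |-6|<=|8| out[9]=64 → r--
[4,11] |-6|<=|7| out[8]=49 → r--
[4,10] |-6|>|4| out[7]=36 → l++
[5,10] |-5|>|4| out[6]=25 → l++
[6,10] |-4|<=|4| out[5]=16 → r--
[6,9] |-4|>|2| out[4]=16 → l++
[7,9] |-1|<=|2| out[3]=4 → r--
[7,8] |-1|>|0| out[2]=1 → l++
[8,8] |0|<=|0| out[1]=0 → r--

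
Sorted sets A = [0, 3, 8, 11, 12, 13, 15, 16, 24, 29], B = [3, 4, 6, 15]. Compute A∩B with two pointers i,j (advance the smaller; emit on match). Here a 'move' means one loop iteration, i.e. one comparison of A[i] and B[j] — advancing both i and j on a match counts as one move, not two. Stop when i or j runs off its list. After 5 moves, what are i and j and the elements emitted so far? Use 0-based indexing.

i=3, j=3, emitted=[3]

[i=0,j=0] 0<3 → i++
[i=1,j=0] 3==3 emit → i++,j++
[i=2,j=1] 8>4 → j++
[i=2,j=2] 8>6 → j++
[i=2,j=3] 8<15 → i++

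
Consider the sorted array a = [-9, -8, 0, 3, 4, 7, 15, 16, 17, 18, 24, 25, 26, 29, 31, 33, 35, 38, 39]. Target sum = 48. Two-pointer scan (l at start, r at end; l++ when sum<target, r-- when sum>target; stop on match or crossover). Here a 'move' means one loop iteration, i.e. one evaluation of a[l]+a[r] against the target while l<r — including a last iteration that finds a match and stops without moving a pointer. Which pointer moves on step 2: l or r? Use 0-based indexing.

[0,18] -9+39=30 <48 → l++
[1,18] -8+39=31 <48 → l++

l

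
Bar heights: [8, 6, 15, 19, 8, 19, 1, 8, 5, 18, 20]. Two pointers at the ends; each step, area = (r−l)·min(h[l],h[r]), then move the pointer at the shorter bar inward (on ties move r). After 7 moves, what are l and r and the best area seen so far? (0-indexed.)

[0,10] min(8,20)*10=80 best=80 * → l++
[1,10] min(6,20)*9=54 best=80 → l++
[2,10] min(15,20)*8=120 best=120 * → l++
[3,10] min(19,20)*7=133 best=133 * → l++
[4,10] min(8,20)*6=48 best=133 → l++
[5,10] min(19,20)*5=95 best=133 → l++
[6,10] min(1,20)*4=4 best=133 → l++

l=7, r=10, best area=133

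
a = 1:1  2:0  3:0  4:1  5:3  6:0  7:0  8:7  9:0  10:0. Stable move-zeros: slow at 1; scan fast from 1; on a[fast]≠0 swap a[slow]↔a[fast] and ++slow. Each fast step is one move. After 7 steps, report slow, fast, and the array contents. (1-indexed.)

slow=1 fast=1: a[fast]=1≠0 swap→a[1]=1, slow++,fast++
slow=2 fast=2: a[fast]=0, fast++
slow=2 fast=3: a[fast]=0, fast++
slow=2 fast=4: a[fast]=1≠0 swap→a[2]=1, slow++,fast++
slow=3 fast=5: a[fast]=3≠0 swap→a[3]=3, slow++,fast++
slow=4 fast=6: a[fast]=0, fast++
slow=4 fast=7: a[fast]=0, fast++

slow=4, fast=8, a=[1, 1, 3, 0, 0, 0, 0, 7, 0, 0]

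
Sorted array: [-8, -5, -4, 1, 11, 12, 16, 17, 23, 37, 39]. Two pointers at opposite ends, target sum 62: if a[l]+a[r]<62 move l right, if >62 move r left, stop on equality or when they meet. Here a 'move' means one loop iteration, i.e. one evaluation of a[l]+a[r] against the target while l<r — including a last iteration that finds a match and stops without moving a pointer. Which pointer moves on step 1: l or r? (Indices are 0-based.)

l

l=0 r=10: -8+39=31 <62, l++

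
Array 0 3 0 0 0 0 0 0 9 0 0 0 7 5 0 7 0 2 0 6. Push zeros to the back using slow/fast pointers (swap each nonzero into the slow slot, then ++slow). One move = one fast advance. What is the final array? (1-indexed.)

[3, 9, 7, 5, 7, 2, 6, 0, 0, 0, 0, 0, 0, 0, 0, 0, 0, 0, 0, 0]

slow=1 fast=1: a[fast]=0, fast++
slow=1 fast=2: a[fast]=3≠0 swap→a[1]=3, slow++,fast++
slow=2 fast=3: a[fast]=0, fast++
slow=2 fast=4: a[fast]=0, fast++
slow=2 fast=5: a[fast]=0, fast++
slow=2 fast=6: a[fast]=0, fast++
slow=2 fast=7: a[fast]=0, fast++
slow=2 fast=8: a[fast]=0, fast++
slow=2 fast=9: a[fast]=9≠0 swap→a[2]=9, slow++,fast++
slow=3 fast=10: a[fast]=0, fast++
slow=3 fast=11: a[fast]=0, fast++
slow=3 fast=12: a[fast]=0, fast++
slow=3 fast=13: a[fast]=7≠0 swap→a[3]=7, slow++,fast++
slow=4 fast=14: a[fast]=5≠0 swap→a[4]=5, slow++,fast++
slow=5 fast=15: a[fast]=0, fast++
slow=5 fast=16: a[fast]=7≠0 swap→a[5]=7, slow++,fast++
slow=6 fast=17: a[fast]=0, fast++
slow=6 fast=18: a[fast]=2≠0 swap→a[6]=2, slow++,fast++
slow=7 fast=19: a[fast]=0, fast++
slow=7 fast=20: a[fast]=6≠0 swap→a[7]=6, slow++,fast++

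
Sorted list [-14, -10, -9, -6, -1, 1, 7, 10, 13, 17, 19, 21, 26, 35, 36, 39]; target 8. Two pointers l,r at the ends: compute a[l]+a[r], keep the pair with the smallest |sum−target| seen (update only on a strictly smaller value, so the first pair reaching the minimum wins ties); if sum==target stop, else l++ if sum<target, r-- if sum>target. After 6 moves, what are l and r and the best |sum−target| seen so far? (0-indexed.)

[0,15] -14+39=25 d=17 * → r--
[0,14] -14+36=22 d=14 * → r--
[0,13] -14+35=21 d=13 * → r--
[0,12] -14+26=12 d=4 * → r--
[0,11] -14+21=7 d=1 * → l++
[1,11] -10+21=11 d=3 → r--

l=1, r=10, best |Δ|=1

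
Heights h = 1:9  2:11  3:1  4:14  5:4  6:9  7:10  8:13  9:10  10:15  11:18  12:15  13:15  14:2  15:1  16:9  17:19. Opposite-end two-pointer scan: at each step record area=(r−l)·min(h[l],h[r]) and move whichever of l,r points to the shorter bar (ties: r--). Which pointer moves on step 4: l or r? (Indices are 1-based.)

l

[1,17] min(9,19)*16=144 best=144 * → l++
[2,17] min(11,19)*15=165 best=165 * → l++
[3,17] min(1,19)*14=14 best=165 → l++
[4,17] min(14,19)*13=182 best=182 * → l++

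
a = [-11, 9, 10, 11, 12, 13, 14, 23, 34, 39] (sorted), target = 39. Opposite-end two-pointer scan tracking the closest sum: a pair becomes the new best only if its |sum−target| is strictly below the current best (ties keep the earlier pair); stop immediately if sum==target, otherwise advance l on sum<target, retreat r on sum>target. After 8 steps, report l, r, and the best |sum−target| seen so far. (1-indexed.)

l=7, r=8, best |Δ|=3

l=1 r=10: -11+39=28 d=11 *, l++
l=2 r=10: 9+39=48 d=9 *, r--
l=2 r=9: 9+34=43 d=4 *, r--
l=2 r=8: 9+23=32 d=7, l++
l=3 r=8: 10+23=33 d=6, l++
l=4 r=8: 11+23=34 d=5, l++
l=5 r=8: 12+23=35 d=4, l++
l=6 r=8: 13+23=36 d=3 *, l++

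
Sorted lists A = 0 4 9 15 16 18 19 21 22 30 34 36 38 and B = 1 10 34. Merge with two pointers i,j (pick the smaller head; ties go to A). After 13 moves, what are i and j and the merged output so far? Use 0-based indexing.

i=0 j=0: A[i]=0<=B[j]=1 take 0, i++
i=1 j=0: A[i]=4>B[j]=1 take 1, j++
i=1 j=1: A[i]=4<=B[j]=10 take 4, i++
i=2 j=1: A[i]=9<=B[j]=10 take 9, i++
i=3 j=1: A[i]=15>B[j]=10 take 10, j++
i=3 j=2: A[i]=15<=B[j]=34 take 15, i++
i=4 j=2: A[i]=16<=B[j]=34 take 16, i++
i=5 j=2: A[i]=18<=B[j]=34 take 18, i++
i=6 j=2: A[i]=19<=B[j]=34 take 19, i++
i=7 j=2: A[i]=21<=B[j]=34 take 21, i++
i=8 j=2: A[i]=22<=B[j]=34 take 22, i++
i=9 j=2: A[i]=30<=B[j]=34 take 30, i++
i=10 j=2: A[i]=34<=B[j]=34 take 34, i++

i=11, j=2, merged so far=[0, 1, 4, 9, 10, 15, 16, 18, 19, 21, 22, 30, 34]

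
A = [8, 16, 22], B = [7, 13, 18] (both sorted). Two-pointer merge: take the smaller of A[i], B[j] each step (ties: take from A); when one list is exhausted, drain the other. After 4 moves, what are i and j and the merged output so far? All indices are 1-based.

[i=1,j=1] A[i]=8>B[j]=7 take 7 → j++
[i=1,j=2] A[i]=8<=B[j]=13 take 8 → i++
[i=2,j=2] A[i]=16>B[j]=13 take 13 → j++
[i=2,j=3] A[i]=16<=B[j]=18 take 16 → i++

i=3, j=3, merged so far=[7, 8, 13, 16]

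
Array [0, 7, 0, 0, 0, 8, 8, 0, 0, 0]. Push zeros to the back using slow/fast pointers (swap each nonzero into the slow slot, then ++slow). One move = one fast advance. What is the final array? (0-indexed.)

(s=0,f=0) a[fast]=0 → fast++
(s=0,f=1) a[fast]=7≠0 swap→a[0]=7 → slow++,fast++
(s=1,f=2) a[fast]=0 → fast++
(s=1,f=3) a[fast]=0 → fast++
(s=1,f=4) a[fast]=0 → fast++
(s=1,f=5) a[fast]=8≠0 swap→a[1]=8 → slow++,fast++
(s=2,f=6) a[fast]=8≠0 swap→a[2]=8 → slow++,fast++
(s=3,f=7) a[fast]=0 → fast++
(s=3,f=8) a[fast]=0 → fast++
(s=3,f=9) a[fast]=0 → fast++

[7, 8, 8, 0, 0, 0, 0, 0, 0, 0]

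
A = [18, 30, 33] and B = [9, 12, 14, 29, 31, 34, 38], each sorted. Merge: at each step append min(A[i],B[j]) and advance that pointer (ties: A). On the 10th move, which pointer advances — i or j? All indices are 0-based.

j

i=0 j=0: A[i]=18>B[j]=9 take 9, j++
i=0 j=1: A[i]=18>B[j]=12 take 12, j++
i=0 j=2: A[i]=18>B[j]=14 take 14, j++
i=0 j=3: A[i]=18<=B[j]=29 take 18, i++
i=1 j=3: A[i]=30>B[j]=29 take 29, j++
i=1 j=4: A[i]=30<=B[j]=31 take 30, i++
i=2 j=4: A[i]=33>B[j]=31 take 31, j++
i=2 j=5: A[i]=33<=B[j]=34 take 33, i++
i=3 j=5: A done, take B[j]=34, j++
i=3 j=6: A done, take B[j]=38, j++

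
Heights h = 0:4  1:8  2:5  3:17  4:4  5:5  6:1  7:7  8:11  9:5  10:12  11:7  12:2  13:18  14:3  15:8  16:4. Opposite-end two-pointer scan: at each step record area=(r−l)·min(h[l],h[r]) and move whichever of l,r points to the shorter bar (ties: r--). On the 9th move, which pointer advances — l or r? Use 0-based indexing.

l=0 r=16: min(4,4)*16=64 best=64 *, r--
l=0 r=15: min(4,8)*15=60 best=64, l++
l=1 r=15: min(8,8)*14=112 best=112 *, r--
l=1 r=14: min(8,3)*13=39 best=112, r--
l=1 r=13: min(8,18)*12=96 best=112, l++
l=2 r=13: min(5,18)*11=55 best=112, l++
l=3 r=13: min(17,18)*10=170 best=170 *, l++
l=4 r=13: min(4,18)*9=36 best=170, l++
l=5 r=13: min(5,18)*8=40 best=170, l++

l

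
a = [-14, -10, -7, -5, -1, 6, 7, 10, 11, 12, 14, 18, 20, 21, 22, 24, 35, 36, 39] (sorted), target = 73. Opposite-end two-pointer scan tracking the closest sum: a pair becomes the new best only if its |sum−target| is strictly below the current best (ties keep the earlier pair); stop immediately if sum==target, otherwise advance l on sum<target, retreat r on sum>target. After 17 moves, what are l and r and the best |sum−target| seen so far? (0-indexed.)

l=16, r=17, best |Δ|=1

[0,18] -14+39=25 d=48 * → l++
[1,18] -10+39=29 d=44 * → l++
[2,18] -7+39=32 d=41 * → l++
[3,18] -5+39=34 d=39 * → l++
[4,18] -1+39=38 d=35 * → l++
[5,18] 6+39=45 d=28 * → l++
[6,18] 7+39=46 d=27 * → l++
[7,18] 10+39=49 d=24 * → l++
[8,18] 11+39=50 d=23 * → l++
[9,18] 12+39=51 d=22 * → l++
[10,18] 14+39=53 d=20 * → l++
[11,18] 18+39=57 d=16 * → l++
[12,18] 20+39=59 d=14 * → l++
[13,18] 21+39=60 d=13 * → l++
[14,18] 22+39=61 d=12 * → l++
[15,18] 24+39=63 d=10 * → l++
[16,18] 35+39=74 d=1 * → r--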